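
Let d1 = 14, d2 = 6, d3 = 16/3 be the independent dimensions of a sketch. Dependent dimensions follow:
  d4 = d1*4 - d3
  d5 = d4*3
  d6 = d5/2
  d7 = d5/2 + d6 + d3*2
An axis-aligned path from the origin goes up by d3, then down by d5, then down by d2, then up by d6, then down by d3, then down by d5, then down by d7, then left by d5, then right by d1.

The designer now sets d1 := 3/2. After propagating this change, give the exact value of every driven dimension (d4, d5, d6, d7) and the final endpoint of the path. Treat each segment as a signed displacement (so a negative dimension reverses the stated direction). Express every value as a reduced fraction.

Apply edit: d1 := 3/2
  d4 = d1*4 - d3 = 2/3
  d5 = d4*3 = 2
  d6 = d5/2 = 1
  d7 = d5/2 + d6 + d3*2 = 38/3
Walk from origin (0, 0):
  seg 1: up by d3 = 16/3 → (0, 16/3)
  seg 2: down by d5 = 2 → (0, 10/3)
  seg 3: down by d2 = 6 → (0, -8/3)
  seg 4: up by d6 = 1 → (0, -5/3)
  seg 5: down by d3 = 16/3 → (0, -7)
  seg 6: down by d5 = 2 → (0, -9)
  seg 7: down by d7 = 38/3 → (0, -65/3)
  seg 8: left by d5 = 2 → (-2, -65/3)
  seg 9: right by d1 = 3/2 → (-1/2, -65/3)

d4 = 2/3
d5 = 2
d6 = 1
d7 = 38/3
endpoint = (-1/2, -65/3)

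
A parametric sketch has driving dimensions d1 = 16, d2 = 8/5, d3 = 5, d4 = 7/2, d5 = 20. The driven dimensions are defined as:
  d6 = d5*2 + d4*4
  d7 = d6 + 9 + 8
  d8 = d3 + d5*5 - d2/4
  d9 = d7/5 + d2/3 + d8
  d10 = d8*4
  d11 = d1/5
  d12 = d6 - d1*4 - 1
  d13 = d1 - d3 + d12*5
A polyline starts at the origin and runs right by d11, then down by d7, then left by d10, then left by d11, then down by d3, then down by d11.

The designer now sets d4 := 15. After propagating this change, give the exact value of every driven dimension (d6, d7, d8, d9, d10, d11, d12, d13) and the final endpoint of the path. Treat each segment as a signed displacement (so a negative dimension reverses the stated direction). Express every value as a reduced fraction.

Apply edit: d4 := 15
  d6 = d5*2 + d4*4 = 100
  d7 = d6 + 9 + 8 = 117
  d8 = d3 + d5*5 - d2/4 = 523/5
  d9 = d7/5 + d2/3 + d8 = 1928/15
  d10 = d8*4 = 2092/5
  d11 = d1/5 = 16/5
  d12 = d6 - d1*4 - 1 = 35
  d13 = d1 - d3 + d12*5 = 186
Walk from origin (0, 0):
  seg 1: right by d11 = 16/5 → (16/5, 0)
  seg 2: down by d7 = 117 → (16/5, -117)
  seg 3: left by d10 = 2092/5 → (-2076/5, -117)
  seg 4: left by d11 = 16/5 → (-2092/5, -117)
  seg 5: down by d3 = 5 → (-2092/5, -122)
  seg 6: down by d11 = 16/5 → (-2092/5, -626/5)

d6 = 100
d7 = 117
d8 = 523/5
d9 = 1928/15
d10 = 2092/5
d11 = 16/5
d12 = 35
d13 = 186
endpoint = (-2092/5, -626/5)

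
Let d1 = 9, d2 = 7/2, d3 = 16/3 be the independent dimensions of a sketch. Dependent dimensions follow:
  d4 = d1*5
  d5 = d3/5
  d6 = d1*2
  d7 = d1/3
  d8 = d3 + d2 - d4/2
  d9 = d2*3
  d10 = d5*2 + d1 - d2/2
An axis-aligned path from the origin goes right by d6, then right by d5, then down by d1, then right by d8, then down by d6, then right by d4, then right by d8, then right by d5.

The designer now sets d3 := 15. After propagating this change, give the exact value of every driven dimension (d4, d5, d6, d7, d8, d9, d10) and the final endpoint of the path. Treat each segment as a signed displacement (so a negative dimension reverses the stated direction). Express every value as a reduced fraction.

Apply edit: d3 := 15
  d4 = d1*5 = 45
  d5 = d3/5 = 3
  d6 = d1*2 = 18
  d7 = d1/3 = 3
  d8 = d3 + d2 - d4/2 = -4
  d9 = d2*3 = 21/2
  d10 = d5*2 + d1 - d2/2 = 53/4
Walk from origin (0, 0):
  seg 1: right by d6 = 18 → (18, 0)
  seg 2: right by d5 = 3 → (21, 0)
  seg 3: down by d1 = 9 → (21, -9)
  seg 4: right by d8 = -4 → (17, -9)
  seg 5: down by d6 = 18 → (17, -27)
  seg 6: right by d4 = 45 → (62, -27)
  seg 7: right by d8 = -4 → (58, -27)
  seg 8: right by d5 = 3 → (61, -27)

d4 = 45
d5 = 3
d6 = 18
d7 = 3
d8 = -4
d9 = 21/2
d10 = 53/4
endpoint = (61, -27)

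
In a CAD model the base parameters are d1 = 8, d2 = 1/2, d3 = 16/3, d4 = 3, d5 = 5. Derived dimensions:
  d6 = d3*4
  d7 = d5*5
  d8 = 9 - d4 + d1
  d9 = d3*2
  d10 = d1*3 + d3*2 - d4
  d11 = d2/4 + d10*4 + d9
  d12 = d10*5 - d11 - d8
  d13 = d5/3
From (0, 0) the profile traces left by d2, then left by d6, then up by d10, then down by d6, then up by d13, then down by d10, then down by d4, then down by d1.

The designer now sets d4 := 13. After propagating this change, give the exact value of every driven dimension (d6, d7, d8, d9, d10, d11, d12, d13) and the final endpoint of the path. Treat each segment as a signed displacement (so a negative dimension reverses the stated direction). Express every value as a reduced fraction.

Apply edit: d4 := 13
  d6 = d3*4 = 64/3
  d7 = d5*5 = 25
  d8 = 9 - d4 + d1 = 4
  d9 = d3*2 = 32/3
  d10 = d1*3 + d3*2 - d4 = 65/3
  d11 = d2/4 + d10*4 + d9 = 2339/24
  d12 = d10*5 - d11 - d8 = 55/8
  d13 = d5/3 = 5/3
Walk from origin (0, 0):
  seg 1: left by d2 = 1/2 → (-1/2, 0)
  seg 2: left by d6 = 64/3 → (-131/6, 0)
  seg 3: up by d10 = 65/3 → (-131/6, 65/3)
  seg 4: down by d6 = 64/3 → (-131/6, 1/3)
  seg 5: up by d13 = 5/3 → (-131/6, 2)
  seg 6: down by d10 = 65/3 → (-131/6, -59/3)
  seg 7: down by d4 = 13 → (-131/6, -98/3)
  seg 8: down by d1 = 8 → (-131/6, -122/3)

d6 = 64/3
d7 = 25
d8 = 4
d9 = 32/3
d10 = 65/3
d11 = 2339/24
d12 = 55/8
d13 = 5/3
endpoint = (-131/6, -122/3)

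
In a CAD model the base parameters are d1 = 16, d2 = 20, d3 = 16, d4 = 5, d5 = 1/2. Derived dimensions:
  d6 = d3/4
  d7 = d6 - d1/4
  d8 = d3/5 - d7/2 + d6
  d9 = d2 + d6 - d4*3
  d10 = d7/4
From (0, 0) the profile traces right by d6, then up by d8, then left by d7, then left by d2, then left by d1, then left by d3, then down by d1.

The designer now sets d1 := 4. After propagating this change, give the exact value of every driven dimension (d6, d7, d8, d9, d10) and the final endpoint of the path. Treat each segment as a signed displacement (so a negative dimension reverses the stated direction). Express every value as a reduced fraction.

d6 = 4
d7 = 3
d8 = 57/10
d9 = 9
d10 = 3/4
endpoint = (-39, 17/10)

Apply edit: d1 := 4
  d6 = d3/4 = 4
  d7 = d6 - d1/4 = 3
  d8 = d3/5 - d7/2 + d6 = 57/10
  d9 = d2 + d6 - d4*3 = 9
  d10 = d7/4 = 3/4
Walk from origin (0, 0):
  seg 1: right by d6 = 4 → (4, 0)
  seg 2: up by d8 = 57/10 → (4, 57/10)
  seg 3: left by d7 = 3 → (1, 57/10)
  seg 4: left by d2 = 20 → (-19, 57/10)
  seg 5: left by d1 = 4 → (-23, 57/10)
  seg 6: left by d3 = 16 → (-39, 57/10)
  seg 7: down by d1 = 4 → (-39, 17/10)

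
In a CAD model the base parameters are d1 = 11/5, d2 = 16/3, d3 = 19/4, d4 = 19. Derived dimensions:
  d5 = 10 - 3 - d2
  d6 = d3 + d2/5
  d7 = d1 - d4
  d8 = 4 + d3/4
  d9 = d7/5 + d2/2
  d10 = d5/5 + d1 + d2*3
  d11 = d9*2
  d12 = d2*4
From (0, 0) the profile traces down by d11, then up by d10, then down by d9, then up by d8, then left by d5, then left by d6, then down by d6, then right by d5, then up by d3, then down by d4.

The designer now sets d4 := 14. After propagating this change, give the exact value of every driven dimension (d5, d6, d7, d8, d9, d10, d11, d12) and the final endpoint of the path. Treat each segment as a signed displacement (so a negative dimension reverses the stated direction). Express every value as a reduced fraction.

d5 = 5/3
d6 = 349/60
d7 = -59/5
d8 = 83/16
d9 = 23/75
d10 = 278/15
d11 = 46/75
d12 = 64/3
endpoint = (-349/60, 9281/1200)

Apply edit: d4 := 14
  d5 = 10 - 3 - d2 = 5/3
  d6 = d3 + d2/5 = 349/60
  d7 = d1 - d4 = -59/5
  d8 = 4 + d3/4 = 83/16
  d9 = d7/5 + d2/2 = 23/75
  d10 = d5/5 + d1 + d2*3 = 278/15
  d11 = d9*2 = 46/75
  d12 = d2*4 = 64/3
Walk from origin (0, 0):
  seg 1: down by d11 = 46/75 → (0, -46/75)
  seg 2: up by d10 = 278/15 → (0, 448/25)
  seg 3: down by d9 = 23/75 → (0, 1321/75)
  seg 4: up by d8 = 83/16 → (0, 27361/1200)
  seg 5: left by d5 = 5/3 → (-5/3, 27361/1200)
  seg 6: left by d6 = 349/60 → (-449/60, 27361/1200)
  seg 7: down by d6 = 349/60 → (-449/60, 20381/1200)
  seg 8: right by d5 = 5/3 → (-349/60, 20381/1200)
  seg 9: up by d3 = 19/4 → (-349/60, 26081/1200)
  seg 10: down by d4 = 14 → (-349/60, 9281/1200)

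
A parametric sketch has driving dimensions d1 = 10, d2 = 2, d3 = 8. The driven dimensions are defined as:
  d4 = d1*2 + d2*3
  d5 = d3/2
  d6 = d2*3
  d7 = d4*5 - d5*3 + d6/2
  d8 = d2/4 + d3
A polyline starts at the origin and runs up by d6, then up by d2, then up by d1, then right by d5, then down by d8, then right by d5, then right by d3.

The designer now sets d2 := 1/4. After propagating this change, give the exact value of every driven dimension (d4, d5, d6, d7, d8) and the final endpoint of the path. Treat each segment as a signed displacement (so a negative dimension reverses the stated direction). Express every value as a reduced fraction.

d4 = 83/4
d5 = 4
d6 = 3/4
d7 = 737/8
d8 = 129/16
endpoint = (16, 47/16)

Apply edit: d2 := 1/4
  d4 = d1*2 + d2*3 = 83/4
  d5 = d3/2 = 4
  d6 = d2*3 = 3/4
  d7 = d4*5 - d5*3 + d6/2 = 737/8
  d8 = d2/4 + d3 = 129/16
Walk from origin (0, 0):
  seg 1: up by d6 = 3/4 → (0, 3/4)
  seg 2: up by d2 = 1/4 → (0, 1)
  seg 3: up by d1 = 10 → (0, 11)
  seg 4: right by d5 = 4 → (4, 11)
  seg 5: down by d8 = 129/16 → (4, 47/16)
  seg 6: right by d5 = 4 → (8, 47/16)
  seg 7: right by d3 = 8 → (16, 47/16)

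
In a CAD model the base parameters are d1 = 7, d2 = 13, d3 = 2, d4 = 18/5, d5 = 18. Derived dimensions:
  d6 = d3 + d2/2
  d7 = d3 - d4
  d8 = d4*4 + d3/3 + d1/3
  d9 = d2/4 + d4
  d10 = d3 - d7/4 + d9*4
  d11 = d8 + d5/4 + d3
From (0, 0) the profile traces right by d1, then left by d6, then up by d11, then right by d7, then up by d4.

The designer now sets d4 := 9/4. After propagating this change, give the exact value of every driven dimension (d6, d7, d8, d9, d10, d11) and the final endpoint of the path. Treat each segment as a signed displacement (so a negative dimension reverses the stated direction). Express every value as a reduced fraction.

d6 = 17/2
d7 = -1/4
d8 = 12
d9 = 11/2
d10 = 385/16
d11 = 37/2
endpoint = (-7/4, 83/4)

Apply edit: d4 := 9/4
  d6 = d3 + d2/2 = 17/2
  d7 = d3 - d4 = -1/4
  d8 = d4*4 + d3/3 + d1/3 = 12
  d9 = d2/4 + d4 = 11/2
  d10 = d3 - d7/4 + d9*4 = 385/16
  d11 = d8 + d5/4 + d3 = 37/2
Walk from origin (0, 0):
  seg 1: right by d1 = 7 → (7, 0)
  seg 2: left by d6 = 17/2 → (-3/2, 0)
  seg 3: up by d11 = 37/2 → (-3/2, 37/2)
  seg 4: right by d7 = -1/4 → (-7/4, 37/2)
  seg 5: up by d4 = 9/4 → (-7/4, 83/4)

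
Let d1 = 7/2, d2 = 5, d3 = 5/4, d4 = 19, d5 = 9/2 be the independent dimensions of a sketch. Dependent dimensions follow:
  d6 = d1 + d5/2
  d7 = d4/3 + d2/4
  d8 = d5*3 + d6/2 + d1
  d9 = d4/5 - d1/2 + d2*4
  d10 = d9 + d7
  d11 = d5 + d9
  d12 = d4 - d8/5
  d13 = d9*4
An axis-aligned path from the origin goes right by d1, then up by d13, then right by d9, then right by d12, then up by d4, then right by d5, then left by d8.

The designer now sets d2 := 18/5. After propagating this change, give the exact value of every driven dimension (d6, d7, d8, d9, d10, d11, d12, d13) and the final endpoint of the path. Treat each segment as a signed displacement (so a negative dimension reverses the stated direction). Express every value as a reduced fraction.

d6 = 23/4
d7 = 217/30
d8 = 159/8
d9 = 329/20
d10 = 1421/60
d11 = 419/20
d12 = 601/40
d13 = 329/5
endpoint = (98/5, 424/5)

Apply edit: d2 := 18/5
  d6 = d1 + d5/2 = 23/4
  d7 = d4/3 + d2/4 = 217/30
  d8 = d5*3 + d6/2 + d1 = 159/8
  d9 = d4/5 - d1/2 + d2*4 = 329/20
  d10 = d9 + d7 = 1421/60
  d11 = d5 + d9 = 419/20
  d12 = d4 - d8/5 = 601/40
  d13 = d9*4 = 329/5
Walk from origin (0, 0):
  seg 1: right by d1 = 7/2 → (7/2, 0)
  seg 2: up by d13 = 329/5 → (7/2, 329/5)
  seg 3: right by d9 = 329/20 → (399/20, 329/5)
  seg 4: right by d12 = 601/40 → (1399/40, 329/5)
  seg 5: up by d4 = 19 → (1399/40, 424/5)
  seg 6: right by d5 = 9/2 → (1579/40, 424/5)
  seg 7: left by d8 = 159/8 → (98/5, 424/5)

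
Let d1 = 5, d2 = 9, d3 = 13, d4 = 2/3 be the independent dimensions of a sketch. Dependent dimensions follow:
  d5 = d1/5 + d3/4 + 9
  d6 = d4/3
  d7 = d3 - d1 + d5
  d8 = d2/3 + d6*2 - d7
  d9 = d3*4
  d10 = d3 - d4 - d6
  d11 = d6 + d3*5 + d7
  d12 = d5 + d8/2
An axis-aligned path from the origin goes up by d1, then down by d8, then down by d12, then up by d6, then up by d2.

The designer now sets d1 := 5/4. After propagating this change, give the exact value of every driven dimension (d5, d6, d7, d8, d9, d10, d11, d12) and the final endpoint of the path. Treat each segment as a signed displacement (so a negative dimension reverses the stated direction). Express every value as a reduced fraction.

d5 = 25/2
d6 = 2/9
d7 = 97/4
d8 = -749/36
d9 = 52
d10 = 109/9
d11 = 3221/36
d12 = 151/72
endpoint = (0, 2101/72)

Apply edit: d1 := 5/4
  d5 = d1/5 + d3/4 + 9 = 25/2
  d6 = d4/3 = 2/9
  d7 = d3 - d1 + d5 = 97/4
  d8 = d2/3 + d6*2 - d7 = -749/36
  d9 = d3*4 = 52
  d10 = d3 - d4 - d6 = 109/9
  d11 = d6 + d3*5 + d7 = 3221/36
  d12 = d5 + d8/2 = 151/72
Walk from origin (0, 0):
  seg 1: up by d1 = 5/4 → (0, 5/4)
  seg 2: down by d8 = -749/36 → (0, 397/18)
  seg 3: down by d12 = 151/72 → (0, 479/24)
  seg 4: up by d6 = 2/9 → (0, 1453/72)
  seg 5: up by d2 = 9 → (0, 2101/72)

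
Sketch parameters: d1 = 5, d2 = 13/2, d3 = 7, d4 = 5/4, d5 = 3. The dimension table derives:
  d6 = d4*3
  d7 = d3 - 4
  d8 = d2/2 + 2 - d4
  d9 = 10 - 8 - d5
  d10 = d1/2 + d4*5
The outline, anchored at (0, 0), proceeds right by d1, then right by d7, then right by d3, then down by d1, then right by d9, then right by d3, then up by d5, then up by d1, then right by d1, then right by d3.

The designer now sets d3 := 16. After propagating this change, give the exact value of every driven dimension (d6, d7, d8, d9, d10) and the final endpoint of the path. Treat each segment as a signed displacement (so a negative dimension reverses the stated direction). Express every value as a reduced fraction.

d6 = 15/4
d7 = 12
d8 = 4
d9 = -1
d10 = 35/4
endpoint = (69, 3)

Apply edit: d3 := 16
  d6 = d4*3 = 15/4
  d7 = d3 - 4 = 12
  d8 = d2/2 + 2 - d4 = 4
  d9 = 10 - 8 - d5 = -1
  d10 = d1/2 + d4*5 = 35/4
Walk from origin (0, 0):
  seg 1: right by d1 = 5 → (5, 0)
  seg 2: right by d7 = 12 → (17, 0)
  seg 3: right by d3 = 16 → (33, 0)
  seg 4: down by d1 = 5 → (33, -5)
  seg 5: right by d9 = -1 → (32, -5)
  seg 6: right by d3 = 16 → (48, -5)
  seg 7: up by d5 = 3 → (48, -2)
  seg 8: up by d1 = 5 → (48, 3)
  seg 9: right by d1 = 5 → (53, 3)
  seg 10: right by d3 = 16 → (69, 3)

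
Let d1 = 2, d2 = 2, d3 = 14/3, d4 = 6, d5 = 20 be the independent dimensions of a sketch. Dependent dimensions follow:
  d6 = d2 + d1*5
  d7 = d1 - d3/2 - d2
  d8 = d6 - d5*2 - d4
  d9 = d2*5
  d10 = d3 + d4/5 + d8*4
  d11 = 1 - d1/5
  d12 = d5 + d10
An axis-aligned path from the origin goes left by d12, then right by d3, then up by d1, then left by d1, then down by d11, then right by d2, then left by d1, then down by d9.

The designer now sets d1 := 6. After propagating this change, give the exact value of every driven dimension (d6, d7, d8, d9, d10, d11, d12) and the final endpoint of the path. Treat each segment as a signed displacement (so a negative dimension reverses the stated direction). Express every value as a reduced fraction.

Apply edit: d1 := 6
  d6 = d2 + d1*5 = 32
  d7 = d1 - d3/2 - d2 = 5/3
  d8 = d6 - d5*2 - d4 = -14
  d9 = d2*5 = 10
  d10 = d3 + d4/5 + d8*4 = -752/15
  d11 = 1 - d1/5 = -1/5
  d12 = d5 + d10 = -452/15
Walk from origin (0, 0):
  seg 1: left by d12 = -452/15 → (452/15, 0)
  seg 2: right by d3 = 14/3 → (174/5, 0)
  seg 3: up by d1 = 6 → (174/5, 6)
  seg 4: left by d1 = 6 → (144/5, 6)
  seg 5: down by d11 = -1/5 → (144/5, 31/5)
  seg 6: right by d2 = 2 → (154/5, 31/5)
  seg 7: left by d1 = 6 → (124/5, 31/5)
  seg 8: down by d9 = 10 → (124/5, -19/5)

d6 = 32
d7 = 5/3
d8 = -14
d9 = 10
d10 = -752/15
d11 = -1/5
d12 = -452/15
endpoint = (124/5, -19/5)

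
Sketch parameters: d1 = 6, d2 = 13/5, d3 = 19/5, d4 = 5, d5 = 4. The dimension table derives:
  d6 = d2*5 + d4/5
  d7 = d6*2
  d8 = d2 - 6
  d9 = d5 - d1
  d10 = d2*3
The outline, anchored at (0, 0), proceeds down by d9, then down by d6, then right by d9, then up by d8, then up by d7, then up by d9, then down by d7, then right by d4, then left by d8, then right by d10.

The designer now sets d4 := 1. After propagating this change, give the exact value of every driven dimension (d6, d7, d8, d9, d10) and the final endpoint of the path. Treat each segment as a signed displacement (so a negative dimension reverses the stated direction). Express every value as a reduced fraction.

Apply edit: d4 := 1
  d6 = d2*5 + d4/5 = 66/5
  d7 = d6*2 = 132/5
  d8 = d2 - 6 = -17/5
  d9 = d5 - d1 = -2
  d10 = d2*3 = 39/5
Walk from origin (0, 0):
  seg 1: down by d9 = -2 → (0, 2)
  seg 2: down by d6 = 66/5 → (0, -56/5)
  seg 3: right by d9 = -2 → (-2, -56/5)
  seg 4: up by d8 = -17/5 → (-2, -73/5)
  seg 5: up by d7 = 132/5 → (-2, 59/5)
  seg 6: up by d9 = -2 → (-2, 49/5)
  seg 7: down by d7 = 132/5 → (-2, -83/5)
  seg 8: right by d4 = 1 → (-1, -83/5)
  seg 9: left by d8 = -17/5 → (12/5, -83/5)
  seg 10: right by d10 = 39/5 → (51/5, -83/5)

d6 = 66/5
d7 = 132/5
d8 = -17/5
d9 = -2
d10 = 39/5
endpoint = (51/5, -83/5)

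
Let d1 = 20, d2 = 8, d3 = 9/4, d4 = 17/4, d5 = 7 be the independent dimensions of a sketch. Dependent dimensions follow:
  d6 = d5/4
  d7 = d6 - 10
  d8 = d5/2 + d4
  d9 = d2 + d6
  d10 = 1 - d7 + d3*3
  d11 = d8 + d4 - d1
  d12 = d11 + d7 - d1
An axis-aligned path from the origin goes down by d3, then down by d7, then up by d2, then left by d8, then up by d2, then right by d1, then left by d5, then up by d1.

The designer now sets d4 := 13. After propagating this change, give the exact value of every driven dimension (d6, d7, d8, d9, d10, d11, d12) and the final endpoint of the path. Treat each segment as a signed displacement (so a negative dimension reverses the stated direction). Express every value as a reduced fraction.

d6 = 7/4
d7 = -33/4
d8 = 33/2
d9 = 39/4
d10 = 16
d11 = 19/2
d12 = -75/4
endpoint = (-7/2, 42)

Apply edit: d4 := 13
  d6 = d5/4 = 7/4
  d7 = d6 - 10 = -33/4
  d8 = d5/2 + d4 = 33/2
  d9 = d2 + d6 = 39/4
  d10 = 1 - d7 + d3*3 = 16
  d11 = d8 + d4 - d1 = 19/2
  d12 = d11 + d7 - d1 = -75/4
Walk from origin (0, 0):
  seg 1: down by d3 = 9/4 → (0, -9/4)
  seg 2: down by d7 = -33/4 → (0, 6)
  seg 3: up by d2 = 8 → (0, 14)
  seg 4: left by d8 = 33/2 → (-33/2, 14)
  seg 5: up by d2 = 8 → (-33/2, 22)
  seg 6: right by d1 = 20 → (7/2, 22)
  seg 7: left by d5 = 7 → (-7/2, 22)
  seg 8: up by d1 = 20 → (-7/2, 42)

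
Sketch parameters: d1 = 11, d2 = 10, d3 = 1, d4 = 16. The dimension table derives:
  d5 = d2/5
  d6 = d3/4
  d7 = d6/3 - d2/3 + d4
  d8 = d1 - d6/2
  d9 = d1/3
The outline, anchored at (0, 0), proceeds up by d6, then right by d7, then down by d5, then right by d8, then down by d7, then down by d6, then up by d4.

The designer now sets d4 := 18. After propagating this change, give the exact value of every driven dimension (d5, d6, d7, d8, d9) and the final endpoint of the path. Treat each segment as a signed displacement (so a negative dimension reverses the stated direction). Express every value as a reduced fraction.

d5 = 2
d6 = 1/4
d7 = 59/4
d8 = 87/8
d9 = 11/3
endpoint = (205/8, 5/4)

Apply edit: d4 := 18
  d5 = d2/5 = 2
  d6 = d3/4 = 1/4
  d7 = d6/3 - d2/3 + d4 = 59/4
  d8 = d1 - d6/2 = 87/8
  d9 = d1/3 = 11/3
Walk from origin (0, 0):
  seg 1: up by d6 = 1/4 → (0, 1/4)
  seg 2: right by d7 = 59/4 → (59/4, 1/4)
  seg 3: down by d5 = 2 → (59/4, -7/4)
  seg 4: right by d8 = 87/8 → (205/8, -7/4)
  seg 5: down by d7 = 59/4 → (205/8, -33/2)
  seg 6: down by d6 = 1/4 → (205/8, -67/4)
  seg 7: up by d4 = 18 → (205/8, 5/4)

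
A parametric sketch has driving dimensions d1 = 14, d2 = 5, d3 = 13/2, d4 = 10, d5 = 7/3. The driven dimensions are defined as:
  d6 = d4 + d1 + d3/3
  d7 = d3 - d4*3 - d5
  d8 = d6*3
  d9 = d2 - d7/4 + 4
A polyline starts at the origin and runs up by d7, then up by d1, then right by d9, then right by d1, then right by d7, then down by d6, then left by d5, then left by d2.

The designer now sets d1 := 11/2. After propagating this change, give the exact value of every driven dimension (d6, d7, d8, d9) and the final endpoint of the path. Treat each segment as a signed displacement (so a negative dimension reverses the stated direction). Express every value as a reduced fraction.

d6 = 53/3
d7 = -155/6
d8 = 53
d9 = 371/24
endpoint = (-293/24, -38)

Apply edit: d1 := 11/2
  d6 = d4 + d1 + d3/3 = 53/3
  d7 = d3 - d4*3 - d5 = -155/6
  d8 = d6*3 = 53
  d9 = d2 - d7/4 + 4 = 371/24
Walk from origin (0, 0):
  seg 1: up by d7 = -155/6 → (0, -155/6)
  seg 2: up by d1 = 11/2 → (0, -61/3)
  seg 3: right by d9 = 371/24 → (371/24, -61/3)
  seg 4: right by d1 = 11/2 → (503/24, -61/3)
  seg 5: right by d7 = -155/6 → (-39/8, -61/3)
  seg 6: down by d6 = 53/3 → (-39/8, -38)
  seg 7: left by d5 = 7/3 → (-173/24, -38)
  seg 8: left by d2 = 5 → (-293/24, -38)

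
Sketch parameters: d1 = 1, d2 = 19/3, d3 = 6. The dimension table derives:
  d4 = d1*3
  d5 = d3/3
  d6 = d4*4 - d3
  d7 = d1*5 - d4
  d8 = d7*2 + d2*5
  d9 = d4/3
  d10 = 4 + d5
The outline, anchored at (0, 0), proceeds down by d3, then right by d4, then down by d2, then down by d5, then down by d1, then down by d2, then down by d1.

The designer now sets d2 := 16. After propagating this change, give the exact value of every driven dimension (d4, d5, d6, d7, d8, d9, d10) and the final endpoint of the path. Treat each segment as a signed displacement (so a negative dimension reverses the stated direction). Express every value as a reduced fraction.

Apply edit: d2 := 16
  d4 = d1*3 = 3
  d5 = d3/3 = 2
  d6 = d4*4 - d3 = 6
  d7 = d1*5 - d4 = 2
  d8 = d7*2 + d2*5 = 84
  d9 = d4/3 = 1
  d10 = 4 + d5 = 6
Walk from origin (0, 0):
  seg 1: down by d3 = 6 → (0, -6)
  seg 2: right by d4 = 3 → (3, -6)
  seg 3: down by d2 = 16 → (3, -22)
  seg 4: down by d5 = 2 → (3, -24)
  seg 5: down by d1 = 1 → (3, -25)
  seg 6: down by d2 = 16 → (3, -41)
  seg 7: down by d1 = 1 → (3, -42)

d4 = 3
d5 = 2
d6 = 6
d7 = 2
d8 = 84
d9 = 1
d10 = 6
endpoint = (3, -42)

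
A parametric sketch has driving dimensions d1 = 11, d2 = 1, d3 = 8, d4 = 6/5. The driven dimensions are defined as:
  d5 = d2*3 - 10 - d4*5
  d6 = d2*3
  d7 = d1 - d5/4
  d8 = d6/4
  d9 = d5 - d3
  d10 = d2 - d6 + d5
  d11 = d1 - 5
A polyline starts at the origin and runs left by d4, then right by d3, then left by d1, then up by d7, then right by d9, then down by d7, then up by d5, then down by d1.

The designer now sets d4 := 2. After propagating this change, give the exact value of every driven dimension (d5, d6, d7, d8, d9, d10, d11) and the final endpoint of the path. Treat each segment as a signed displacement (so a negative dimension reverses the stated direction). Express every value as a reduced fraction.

d5 = -17
d6 = 3
d7 = 61/4
d8 = 3/4
d9 = -25
d10 = -19
d11 = 6
endpoint = (-30, -28)

Apply edit: d4 := 2
  d5 = d2*3 - 10 - d4*5 = -17
  d6 = d2*3 = 3
  d7 = d1 - d5/4 = 61/4
  d8 = d6/4 = 3/4
  d9 = d5 - d3 = -25
  d10 = d2 - d6 + d5 = -19
  d11 = d1 - 5 = 6
Walk from origin (0, 0):
  seg 1: left by d4 = 2 → (-2, 0)
  seg 2: right by d3 = 8 → (6, 0)
  seg 3: left by d1 = 11 → (-5, 0)
  seg 4: up by d7 = 61/4 → (-5, 61/4)
  seg 5: right by d9 = -25 → (-30, 61/4)
  seg 6: down by d7 = 61/4 → (-30, 0)
  seg 7: up by d5 = -17 → (-30, -17)
  seg 8: down by d1 = 11 → (-30, -28)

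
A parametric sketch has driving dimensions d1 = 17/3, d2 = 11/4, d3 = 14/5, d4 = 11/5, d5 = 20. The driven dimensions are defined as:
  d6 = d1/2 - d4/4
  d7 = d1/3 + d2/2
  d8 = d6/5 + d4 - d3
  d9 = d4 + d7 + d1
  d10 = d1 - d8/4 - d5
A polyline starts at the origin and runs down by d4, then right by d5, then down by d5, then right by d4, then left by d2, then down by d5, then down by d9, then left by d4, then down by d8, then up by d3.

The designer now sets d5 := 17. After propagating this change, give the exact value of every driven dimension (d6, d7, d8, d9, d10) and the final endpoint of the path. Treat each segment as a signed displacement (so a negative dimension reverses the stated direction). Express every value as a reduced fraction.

d6 = 137/60
d7 = 235/72
d8 = -43/300
d9 = 4007/360
d10 = -4519/400
endpoint = (57/4, -79897/1800)

Apply edit: d5 := 17
  d6 = d1/2 - d4/4 = 137/60
  d7 = d1/3 + d2/2 = 235/72
  d8 = d6/5 + d4 - d3 = -43/300
  d9 = d4 + d7 + d1 = 4007/360
  d10 = d1 - d8/4 - d5 = -4519/400
Walk from origin (0, 0):
  seg 1: down by d4 = 11/5 → (0, -11/5)
  seg 2: right by d5 = 17 → (17, -11/5)
  seg 3: down by d5 = 17 → (17, -96/5)
  seg 4: right by d4 = 11/5 → (96/5, -96/5)
  seg 5: left by d2 = 11/4 → (329/20, -96/5)
  seg 6: down by d5 = 17 → (329/20, -181/5)
  seg 7: down by d9 = 4007/360 → (329/20, -17039/360)
  seg 8: left by d4 = 11/5 → (57/4, -17039/360)
  seg 9: down by d8 = -43/300 → (57/4, -84937/1800)
  seg 10: up by d3 = 14/5 → (57/4, -79897/1800)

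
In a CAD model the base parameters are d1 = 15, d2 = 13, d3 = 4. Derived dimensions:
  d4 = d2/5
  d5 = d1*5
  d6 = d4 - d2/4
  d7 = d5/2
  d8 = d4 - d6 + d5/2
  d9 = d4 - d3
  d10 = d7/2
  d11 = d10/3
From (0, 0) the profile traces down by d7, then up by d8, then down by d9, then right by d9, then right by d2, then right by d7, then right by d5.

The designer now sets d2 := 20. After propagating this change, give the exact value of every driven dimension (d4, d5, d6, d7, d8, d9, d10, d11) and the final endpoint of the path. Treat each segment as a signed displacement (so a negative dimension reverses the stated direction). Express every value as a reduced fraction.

Apply edit: d2 := 20
  d4 = d2/5 = 4
  d5 = d1*5 = 75
  d6 = d4 - d2/4 = -1
  d7 = d5/2 = 75/2
  d8 = d4 - d6 + d5/2 = 85/2
  d9 = d4 - d3 = 0
  d10 = d7/2 = 75/4
  d11 = d10/3 = 25/4
Walk from origin (0, 0):
  seg 1: down by d7 = 75/2 → (0, -75/2)
  seg 2: up by d8 = 85/2 → (0, 5)
  seg 3: down by d9 = 0 → (0, 5)
  seg 4: right by d9 = 0 → (0, 5)
  seg 5: right by d2 = 20 → (20, 5)
  seg 6: right by d7 = 75/2 → (115/2, 5)
  seg 7: right by d5 = 75 → (265/2, 5)

d4 = 4
d5 = 75
d6 = -1
d7 = 75/2
d8 = 85/2
d9 = 0
d10 = 75/4
d11 = 25/4
endpoint = (265/2, 5)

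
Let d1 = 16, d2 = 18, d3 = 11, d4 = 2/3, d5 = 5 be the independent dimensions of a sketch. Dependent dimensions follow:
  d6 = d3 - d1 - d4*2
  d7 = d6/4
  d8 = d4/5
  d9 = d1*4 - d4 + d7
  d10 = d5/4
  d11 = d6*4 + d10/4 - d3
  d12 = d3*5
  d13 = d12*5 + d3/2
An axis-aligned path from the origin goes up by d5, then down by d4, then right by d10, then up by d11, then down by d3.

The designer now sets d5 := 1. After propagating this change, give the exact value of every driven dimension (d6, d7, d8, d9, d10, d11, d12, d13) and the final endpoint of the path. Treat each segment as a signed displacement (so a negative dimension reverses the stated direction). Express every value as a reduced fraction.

d6 = -19/3
d7 = -19/12
d8 = 2/15
d9 = 247/4
d10 = 1/4
d11 = -1741/48
d12 = 55
d13 = 561/2
endpoint = (1/4, -751/16)

Apply edit: d5 := 1
  d6 = d3 - d1 - d4*2 = -19/3
  d7 = d6/4 = -19/12
  d8 = d4/5 = 2/15
  d9 = d1*4 - d4 + d7 = 247/4
  d10 = d5/4 = 1/4
  d11 = d6*4 + d10/4 - d3 = -1741/48
  d12 = d3*5 = 55
  d13 = d12*5 + d3/2 = 561/2
Walk from origin (0, 0):
  seg 1: up by d5 = 1 → (0, 1)
  seg 2: down by d4 = 2/3 → (0, 1/3)
  seg 3: right by d10 = 1/4 → (1/4, 1/3)
  seg 4: up by d11 = -1741/48 → (1/4, -575/16)
  seg 5: down by d3 = 11 → (1/4, -751/16)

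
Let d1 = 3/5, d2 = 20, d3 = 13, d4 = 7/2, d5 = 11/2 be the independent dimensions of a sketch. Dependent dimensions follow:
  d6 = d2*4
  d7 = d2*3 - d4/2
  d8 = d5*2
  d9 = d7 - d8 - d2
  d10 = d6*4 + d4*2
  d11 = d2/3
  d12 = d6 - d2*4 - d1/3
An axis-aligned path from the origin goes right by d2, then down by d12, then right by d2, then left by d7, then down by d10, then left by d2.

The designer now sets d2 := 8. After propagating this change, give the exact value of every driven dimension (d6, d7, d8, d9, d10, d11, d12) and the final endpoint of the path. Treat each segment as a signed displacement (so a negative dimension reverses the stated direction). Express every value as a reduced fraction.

d6 = 32
d7 = 89/4
d8 = 11
d9 = 13/4
d10 = 135
d11 = 8/3
d12 = -1/5
endpoint = (-57/4, -674/5)

Apply edit: d2 := 8
  d6 = d2*4 = 32
  d7 = d2*3 - d4/2 = 89/4
  d8 = d5*2 = 11
  d9 = d7 - d8 - d2 = 13/4
  d10 = d6*4 + d4*2 = 135
  d11 = d2/3 = 8/3
  d12 = d6 - d2*4 - d1/3 = -1/5
Walk from origin (0, 0):
  seg 1: right by d2 = 8 → (8, 0)
  seg 2: down by d12 = -1/5 → (8, 1/5)
  seg 3: right by d2 = 8 → (16, 1/5)
  seg 4: left by d7 = 89/4 → (-25/4, 1/5)
  seg 5: down by d10 = 135 → (-25/4, -674/5)
  seg 6: left by d2 = 8 → (-57/4, -674/5)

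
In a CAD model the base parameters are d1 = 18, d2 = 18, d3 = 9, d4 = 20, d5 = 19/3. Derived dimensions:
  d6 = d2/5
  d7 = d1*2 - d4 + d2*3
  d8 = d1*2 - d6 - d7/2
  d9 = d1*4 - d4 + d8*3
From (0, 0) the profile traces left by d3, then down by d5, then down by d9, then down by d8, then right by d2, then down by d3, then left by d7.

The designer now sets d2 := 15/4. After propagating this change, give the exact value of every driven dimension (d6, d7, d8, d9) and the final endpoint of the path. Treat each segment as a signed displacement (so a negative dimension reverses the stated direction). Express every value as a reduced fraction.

d6 = 3/4
d7 = 109/4
d8 = 173/8
d9 = 935/8
endpoint = (-65/2, -923/6)

Apply edit: d2 := 15/4
  d6 = d2/5 = 3/4
  d7 = d1*2 - d4 + d2*3 = 109/4
  d8 = d1*2 - d6 - d7/2 = 173/8
  d9 = d1*4 - d4 + d8*3 = 935/8
Walk from origin (0, 0):
  seg 1: left by d3 = 9 → (-9, 0)
  seg 2: down by d5 = 19/3 → (-9, -19/3)
  seg 3: down by d9 = 935/8 → (-9, -2957/24)
  seg 4: down by d8 = 173/8 → (-9, -869/6)
  seg 5: right by d2 = 15/4 → (-21/4, -869/6)
  seg 6: down by d3 = 9 → (-21/4, -923/6)
  seg 7: left by d7 = 109/4 → (-65/2, -923/6)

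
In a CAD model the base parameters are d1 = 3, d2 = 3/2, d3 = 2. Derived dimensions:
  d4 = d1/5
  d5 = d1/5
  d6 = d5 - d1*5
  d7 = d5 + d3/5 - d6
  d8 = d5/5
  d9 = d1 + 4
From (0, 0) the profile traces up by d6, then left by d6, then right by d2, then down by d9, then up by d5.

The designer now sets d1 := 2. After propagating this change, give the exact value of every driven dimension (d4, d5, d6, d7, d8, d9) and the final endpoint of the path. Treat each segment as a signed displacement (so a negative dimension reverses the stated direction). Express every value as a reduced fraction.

Apply edit: d1 := 2
  d4 = d1/5 = 2/5
  d5 = d1/5 = 2/5
  d6 = d5 - d1*5 = -48/5
  d7 = d5 + d3/5 - d6 = 52/5
  d8 = d5/5 = 2/25
  d9 = d1 + 4 = 6
Walk from origin (0, 0):
  seg 1: up by d6 = -48/5 → (0, -48/5)
  seg 2: left by d6 = -48/5 → (48/5, -48/5)
  seg 3: right by d2 = 3/2 → (111/10, -48/5)
  seg 4: down by d9 = 6 → (111/10, -78/5)
  seg 5: up by d5 = 2/5 → (111/10, -76/5)

d4 = 2/5
d5 = 2/5
d6 = -48/5
d7 = 52/5
d8 = 2/25
d9 = 6
endpoint = (111/10, -76/5)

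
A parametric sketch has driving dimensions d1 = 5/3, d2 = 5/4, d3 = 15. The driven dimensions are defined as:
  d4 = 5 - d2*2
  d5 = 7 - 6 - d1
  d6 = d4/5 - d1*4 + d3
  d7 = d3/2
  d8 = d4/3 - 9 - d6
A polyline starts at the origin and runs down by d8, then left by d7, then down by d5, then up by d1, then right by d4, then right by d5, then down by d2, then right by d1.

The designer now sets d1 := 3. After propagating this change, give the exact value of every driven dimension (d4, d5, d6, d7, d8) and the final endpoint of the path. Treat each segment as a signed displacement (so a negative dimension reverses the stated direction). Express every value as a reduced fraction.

Apply edit: d1 := 3
  d4 = 5 - d2*2 = 5/2
  d5 = 7 - 6 - d1 = -2
  d6 = d4/5 - d1*4 + d3 = 7/2
  d7 = d3/2 = 15/2
  d8 = d4/3 - 9 - d6 = -35/3
Walk from origin (0, 0):
  seg 1: down by d8 = -35/3 → (0, 35/3)
  seg 2: left by d7 = 15/2 → (-15/2, 35/3)
  seg 3: down by d5 = -2 → (-15/2, 41/3)
  seg 4: up by d1 = 3 → (-15/2, 50/3)
  seg 5: right by d4 = 5/2 → (-5, 50/3)
  seg 6: right by d5 = -2 → (-7, 50/3)
  seg 7: down by d2 = 5/4 → (-7, 185/12)
  seg 8: right by d1 = 3 → (-4, 185/12)

d4 = 5/2
d5 = -2
d6 = 7/2
d7 = 15/2
d8 = -35/3
endpoint = (-4, 185/12)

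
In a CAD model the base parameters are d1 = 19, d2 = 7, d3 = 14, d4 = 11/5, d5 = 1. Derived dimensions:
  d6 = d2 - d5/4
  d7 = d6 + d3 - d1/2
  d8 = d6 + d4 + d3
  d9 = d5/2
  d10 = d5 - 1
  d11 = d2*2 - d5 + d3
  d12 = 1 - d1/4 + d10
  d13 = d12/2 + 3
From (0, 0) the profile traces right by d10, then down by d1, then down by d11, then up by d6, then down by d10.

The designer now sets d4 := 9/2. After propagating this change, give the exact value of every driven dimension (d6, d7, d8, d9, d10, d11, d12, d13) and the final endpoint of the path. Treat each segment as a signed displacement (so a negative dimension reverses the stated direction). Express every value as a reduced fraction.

Apply edit: d4 := 9/2
  d6 = d2 - d5/4 = 27/4
  d7 = d6 + d3 - d1/2 = 45/4
  d8 = d6 + d4 + d3 = 101/4
  d9 = d5/2 = 1/2
  d10 = d5 - 1 = 0
  d11 = d2*2 - d5 + d3 = 27
  d12 = 1 - d1/4 + d10 = -15/4
  d13 = d12/2 + 3 = 9/8
Walk from origin (0, 0):
  seg 1: right by d10 = 0 → (0, 0)
  seg 2: down by d1 = 19 → (0, -19)
  seg 3: down by d11 = 27 → (0, -46)
  seg 4: up by d6 = 27/4 → (0, -157/4)
  seg 5: down by d10 = 0 → (0, -157/4)

d6 = 27/4
d7 = 45/4
d8 = 101/4
d9 = 1/2
d10 = 0
d11 = 27
d12 = -15/4
d13 = 9/8
endpoint = (0, -157/4)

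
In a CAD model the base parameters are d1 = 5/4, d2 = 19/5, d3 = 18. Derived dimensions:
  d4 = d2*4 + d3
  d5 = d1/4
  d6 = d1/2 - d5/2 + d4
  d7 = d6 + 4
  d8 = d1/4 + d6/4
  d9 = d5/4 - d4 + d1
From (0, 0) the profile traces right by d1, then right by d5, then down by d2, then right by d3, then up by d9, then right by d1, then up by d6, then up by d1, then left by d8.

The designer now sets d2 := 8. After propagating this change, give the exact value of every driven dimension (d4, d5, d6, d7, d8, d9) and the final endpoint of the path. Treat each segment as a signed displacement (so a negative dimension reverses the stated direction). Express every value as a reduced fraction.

Apply edit: d2 := 8
  d4 = d2*4 + d3 = 50
  d5 = d1/4 = 5/16
  d6 = d1/2 - d5/2 + d4 = 1615/32
  d7 = d6 + 4 = 1743/32
  d8 = d1/4 + d6/4 = 1655/128
  d9 = d5/4 - d4 + d1 = -3115/64
Walk from origin (0, 0):
  seg 1: right by d1 = 5/4 → (5/4, 0)
  seg 2: right by d5 = 5/16 → (25/16, 0)
  seg 3: down by d2 = 8 → (25/16, -8)
  seg 4: right by d3 = 18 → (313/16, -8)
  seg 5: up by d9 = -3115/64 → (313/16, -3627/64)
  seg 6: right by d1 = 5/4 → (333/16, -3627/64)
  seg 7: up by d6 = 1615/32 → (333/16, -397/64)
  seg 8: up by d1 = 5/4 → (333/16, -317/64)
  seg 9: left by d8 = 1655/128 → (1009/128, -317/64)

d4 = 50
d5 = 5/16
d6 = 1615/32
d7 = 1743/32
d8 = 1655/128
d9 = -3115/64
endpoint = (1009/128, -317/64)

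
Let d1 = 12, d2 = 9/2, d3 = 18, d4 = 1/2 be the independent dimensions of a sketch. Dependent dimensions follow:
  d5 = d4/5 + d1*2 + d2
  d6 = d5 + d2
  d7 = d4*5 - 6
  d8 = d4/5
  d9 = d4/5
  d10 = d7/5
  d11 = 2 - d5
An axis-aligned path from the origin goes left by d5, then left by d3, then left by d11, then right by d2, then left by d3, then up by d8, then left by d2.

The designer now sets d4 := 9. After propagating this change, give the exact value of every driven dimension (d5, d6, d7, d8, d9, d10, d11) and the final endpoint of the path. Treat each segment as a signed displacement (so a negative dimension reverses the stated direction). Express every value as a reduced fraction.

d5 = 303/10
d6 = 174/5
d7 = 39
d8 = 9/5
d9 = 9/5
d10 = 39/5
d11 = -283/10
endpoint = (-38, 9/5)

Apply edit: d4 := 9
  d5 = d4/5 + d1*2 + d2 = 303/10
  d6 = d5 + d2 = 174/5
  d7 = d4*5 - 6 = 39
  d8 = d4/5 = 9/5
  d9 = d4/5 = 9/5
  d10 = d7/5 = 39/5
  d11 = 2 - d5 = -283/10
Walk from origin (0, 0):
  seg 1: left by d5 = 303/10 → (-303/10, 0)
  seg 2: left by d3 = 18 → (-483/10, 0)
  seg 3: left by d11 = -283/10 → (-20, 0)
  seg 4: right by d2 = 9/2 → (-31/2, 0)
  seg 5: left by d3 = 18 → (-67/2, 0)
  seg 6: up by d8 = 9/5 → (-67/2, 9/5)
  seg 7: left by d2 = 9/2 → (-38, 9/5)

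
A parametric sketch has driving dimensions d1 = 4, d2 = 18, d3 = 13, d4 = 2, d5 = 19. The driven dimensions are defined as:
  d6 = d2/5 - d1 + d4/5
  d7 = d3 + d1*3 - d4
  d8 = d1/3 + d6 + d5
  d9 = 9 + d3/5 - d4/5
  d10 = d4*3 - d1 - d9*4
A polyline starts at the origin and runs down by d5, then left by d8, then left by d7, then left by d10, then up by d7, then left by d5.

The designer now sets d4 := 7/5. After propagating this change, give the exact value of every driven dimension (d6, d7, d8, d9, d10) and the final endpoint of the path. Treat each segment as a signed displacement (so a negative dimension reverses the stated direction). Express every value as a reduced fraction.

Apply edit: d4 := 7/5
  d6 = d2/5 - d1 + d4/5 = -3/25
  d7 = d3 + d1*3 - d4 = 118/5
  d8 = d1/3 + d6 + d5 = 1516/75
  d9 = 9 + d3/5 - d4/5 = 283/25
  d10 = d4*3 - d1 - d9*4 = -1127/25
Walk from origin (0, 0):
  seg 1: down by d5 = 19 → (0, -19)
  seg 2: left by d8 = 1516/75 → (-1516/75, -19)
  seg 3: left by d7 = 118/5 → (-3286/75, -19)
  seg 4: left by d10 = -1127/25 → (19/15, -19)
  seg 5: up by d7 = 118/5 → (19/15, 23/5)
  seg 6: left by d5 = 19 → (-266/15, 23/5)

d6 = -3/25
d7 = 118/5
d8 = 1516/75
d9 = 283/25
d10 = -1127/25
endpoint = (-266/15, 23/5)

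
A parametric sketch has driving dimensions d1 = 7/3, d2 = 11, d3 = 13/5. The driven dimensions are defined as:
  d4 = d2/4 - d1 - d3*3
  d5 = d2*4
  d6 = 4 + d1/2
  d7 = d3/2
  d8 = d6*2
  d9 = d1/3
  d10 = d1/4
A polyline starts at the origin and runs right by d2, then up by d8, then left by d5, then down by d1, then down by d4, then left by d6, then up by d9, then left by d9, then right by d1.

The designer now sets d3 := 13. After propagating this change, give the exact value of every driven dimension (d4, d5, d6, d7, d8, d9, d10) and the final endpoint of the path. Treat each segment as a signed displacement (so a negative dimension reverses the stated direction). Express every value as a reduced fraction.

Apply edit: d3 := 13
  d4 = d2/4 - d1 - d3*3 = -463/12
  d5 = d2*4 = 44
  d6 = 4 + d1/2 = 31/6
  d7 = d3/2 = 13/2
  d8 = d6*2 = 31/3
  d9 = d1/3 = 7/9
  d10 = d1/4 = 7/12
Walk from origin (0, 0):
  seg 1: right by d2 = 11 → (11, 0)
  seg 2: up by d8 = 31/3 → (11, 31/3)
  seg 3: left by d5 = 44 → (-33, 31/3)
  seg 4: down by d1 = 7/3 → (-33, 8)
  seg 5: down by d4 = -463/12 → (-33, 559/12)
  seg 6: left by d6 = 31/6 → (-229/6, 559/12)
  seg 7: up by d9 = 7/9 → (-229/6, 1705/36)
  seg 8: left by d9 = 7/9 → (-701/18, 1705/36)
  seg 9: right by d1 = 7/3 → (-659/18, 1705/36)

d4 = -463/12
d5 = 44
d6 = 31/6
d7 = 13/2
d8 = 31/3
d9 = 7/9
d10 = 7/12
endpoint = (-659/18, 1705/36)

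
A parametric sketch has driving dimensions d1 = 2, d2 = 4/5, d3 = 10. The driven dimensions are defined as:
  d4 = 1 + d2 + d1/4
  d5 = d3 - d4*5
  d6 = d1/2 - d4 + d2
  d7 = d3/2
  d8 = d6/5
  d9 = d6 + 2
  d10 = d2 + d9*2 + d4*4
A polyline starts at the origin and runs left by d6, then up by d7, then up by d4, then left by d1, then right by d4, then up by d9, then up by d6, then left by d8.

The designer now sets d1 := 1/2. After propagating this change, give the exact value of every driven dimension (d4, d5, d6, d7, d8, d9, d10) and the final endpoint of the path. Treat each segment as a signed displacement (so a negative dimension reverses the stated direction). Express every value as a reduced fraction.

d4 = 77/40
d5 = 3/8
d6 = -7/8
d7 = 5
d8 = -7/40
d9 = 9/8
d10 = 43/4
endpoint = (99/40, 287/40)

Apply edit: d1 := 1/2
  d4 = 1 + d2 + d1/4 = 77/40
  d5 = d3 - d4*5 = 3/8
  d6 = d1/2 - d4 + d2 = -7/8
  d7 = d3/2 = 5
  d8 = d6/5 = -7/40
  d9 = d6 + 2 = 9/8
  d10 = d2 + d9*2 + d4*4 = 43/4
Walk from origin (0, 0):
  seg 1: left by d6 = -7/8 → (7/8, 0)
  seg 2: up by d7 = 5 → (7/8, 5)
  seg 3: up by d4 = 77/40 → (7/8, 277/40)
  seg 4: left by d1 = 1/2 → (3/8, 277/40)
  seg 5: right by d4 = 77/40 → (23/10, 277/40)
  seg 6: up by d9 = 9/8 → (23/10, 161/20)
  seg 7: up by d6 = -7/8 → (23/10, 287/40)
  seg 8: left by d8 = -7/40 → (99/40, 287/40)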